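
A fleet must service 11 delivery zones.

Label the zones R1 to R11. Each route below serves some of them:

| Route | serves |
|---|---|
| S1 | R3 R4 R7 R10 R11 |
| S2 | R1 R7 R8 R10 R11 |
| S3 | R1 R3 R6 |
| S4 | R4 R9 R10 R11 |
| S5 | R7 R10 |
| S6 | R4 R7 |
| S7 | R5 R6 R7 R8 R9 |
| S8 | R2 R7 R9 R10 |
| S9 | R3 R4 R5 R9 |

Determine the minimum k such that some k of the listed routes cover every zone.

4

Take {S1, S2, S7, S8}. Their union is {R1, R2, R3, R4, R5, R6, R7, R8, R9, R10, R11}, which is all 11 zones.
Only S8 contains R2, so S8 is forced; the remaining 7 zones need at least 3 more routes (each remaining route adds at most 3) — so at least 4 routes are needed, and 4 is optimal.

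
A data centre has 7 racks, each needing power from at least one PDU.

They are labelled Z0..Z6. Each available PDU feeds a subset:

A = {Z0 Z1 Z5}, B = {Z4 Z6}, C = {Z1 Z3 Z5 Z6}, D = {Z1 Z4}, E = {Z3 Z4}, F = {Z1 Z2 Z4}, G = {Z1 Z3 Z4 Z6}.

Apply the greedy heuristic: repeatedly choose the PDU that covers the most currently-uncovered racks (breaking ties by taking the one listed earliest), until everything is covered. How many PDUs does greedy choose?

3

Greedy: pick C (covers 4 new) → pick F (covers 2 new) → pick A (covers 1 new). Total picks: 3.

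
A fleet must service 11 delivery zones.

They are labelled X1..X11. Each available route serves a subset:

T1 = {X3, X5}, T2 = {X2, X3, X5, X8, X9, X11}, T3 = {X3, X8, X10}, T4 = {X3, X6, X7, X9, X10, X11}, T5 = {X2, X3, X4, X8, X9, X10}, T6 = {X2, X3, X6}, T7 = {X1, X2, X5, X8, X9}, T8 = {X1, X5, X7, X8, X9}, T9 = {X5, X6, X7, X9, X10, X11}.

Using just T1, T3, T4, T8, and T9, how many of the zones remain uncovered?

2

Union of T1, T3, T4, T8, T9 = {X1, X3, X5, X6, X7, X8, X9, X10, X11}.
Not covered: X2, X4 — 2 zones.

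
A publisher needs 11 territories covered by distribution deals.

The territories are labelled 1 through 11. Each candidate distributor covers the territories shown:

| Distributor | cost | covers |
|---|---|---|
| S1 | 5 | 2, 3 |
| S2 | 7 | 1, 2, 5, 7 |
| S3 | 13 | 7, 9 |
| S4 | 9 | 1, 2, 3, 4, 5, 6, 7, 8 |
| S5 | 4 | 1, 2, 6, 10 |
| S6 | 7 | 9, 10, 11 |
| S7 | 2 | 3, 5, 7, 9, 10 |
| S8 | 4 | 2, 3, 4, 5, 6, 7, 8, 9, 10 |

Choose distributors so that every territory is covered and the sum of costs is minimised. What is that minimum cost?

S5, S6, S8 together cover every territory (S5 ∪ S6 ∪ S8 = {1, 2, 3, 4, 5, 6, 7, 8, 9, 10, 11}); total cost 4 + 7 + 4 = 15.
The greedy pick S7, S8, S5, S6 costs 17; no covering selection beats 15.

15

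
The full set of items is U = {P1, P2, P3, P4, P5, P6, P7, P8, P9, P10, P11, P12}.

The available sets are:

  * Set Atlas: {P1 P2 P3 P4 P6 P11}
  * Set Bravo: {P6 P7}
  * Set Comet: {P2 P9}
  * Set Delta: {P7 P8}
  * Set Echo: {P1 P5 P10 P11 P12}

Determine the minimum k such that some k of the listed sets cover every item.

Take {Atlas, Comet, Delta, Echo}. Their union is {P1, P2, P3, P4, P5, P6, P7, P8, P9, P10, P11, P12}, which is all 12 items.
No 3 of the 5 sets cover everything (all 10 combinations miss at least one item), so 4 is optimal.

4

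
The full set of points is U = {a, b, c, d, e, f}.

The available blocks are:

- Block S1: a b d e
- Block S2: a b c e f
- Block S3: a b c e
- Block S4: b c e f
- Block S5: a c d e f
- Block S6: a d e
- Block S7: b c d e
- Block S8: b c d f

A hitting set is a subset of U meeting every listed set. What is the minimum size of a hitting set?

2

H = {a, c} meets every block (each contains at least one member of H), and |H| = 2.
No single point lies in every block, so at least 2 are needed and 2 is optimal.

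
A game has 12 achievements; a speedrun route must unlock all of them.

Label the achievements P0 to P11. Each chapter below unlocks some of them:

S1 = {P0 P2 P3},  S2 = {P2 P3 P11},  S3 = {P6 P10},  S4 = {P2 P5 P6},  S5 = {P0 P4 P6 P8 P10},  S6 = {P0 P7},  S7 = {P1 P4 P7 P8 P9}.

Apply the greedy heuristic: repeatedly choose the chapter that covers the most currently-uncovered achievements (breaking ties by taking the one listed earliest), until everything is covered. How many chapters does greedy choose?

Greedy: pick S5 (covers 5 new) → pick S2 (covers 3 new) → pick S7 (covers 3 new) → pick S4 (covers 1 new). Total picks: 4.

4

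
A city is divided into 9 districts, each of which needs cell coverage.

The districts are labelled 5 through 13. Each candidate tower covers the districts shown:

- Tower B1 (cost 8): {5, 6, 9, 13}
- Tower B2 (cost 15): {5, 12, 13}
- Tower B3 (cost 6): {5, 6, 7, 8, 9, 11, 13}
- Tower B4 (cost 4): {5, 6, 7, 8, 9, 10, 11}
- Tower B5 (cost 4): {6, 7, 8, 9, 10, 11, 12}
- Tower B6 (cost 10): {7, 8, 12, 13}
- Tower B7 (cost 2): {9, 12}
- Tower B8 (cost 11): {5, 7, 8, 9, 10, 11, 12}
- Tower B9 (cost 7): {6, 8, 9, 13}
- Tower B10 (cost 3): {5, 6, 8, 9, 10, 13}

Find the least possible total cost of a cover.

B5, B10 together cover every district (B5 ∪ B10 = {5, 6, 7, 8, 9, 10, 11, 12, 13}); total cost 4 + 3 = 7.
No covering selection has total cost below 7.

7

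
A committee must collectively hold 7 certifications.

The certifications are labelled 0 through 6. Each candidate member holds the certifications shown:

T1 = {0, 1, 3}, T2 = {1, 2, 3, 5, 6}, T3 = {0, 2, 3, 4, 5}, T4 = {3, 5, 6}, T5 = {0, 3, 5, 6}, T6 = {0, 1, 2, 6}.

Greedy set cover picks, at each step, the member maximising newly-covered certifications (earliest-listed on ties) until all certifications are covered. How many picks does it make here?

Greedy: pick T2 (covers 5 new) → pick T3 (covers 2 new). Total picks: 2.

2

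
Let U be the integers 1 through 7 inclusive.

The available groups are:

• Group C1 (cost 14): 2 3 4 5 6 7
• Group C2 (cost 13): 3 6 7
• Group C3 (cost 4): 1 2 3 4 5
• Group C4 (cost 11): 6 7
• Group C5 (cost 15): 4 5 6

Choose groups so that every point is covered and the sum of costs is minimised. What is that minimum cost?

15

C3, C4 together cover every point (C3 ∪ C4 = {1, 2, 3, 4, 5, 6, 7}); total cost 4 + 11 = 15.
No covering selection has total cost below 15.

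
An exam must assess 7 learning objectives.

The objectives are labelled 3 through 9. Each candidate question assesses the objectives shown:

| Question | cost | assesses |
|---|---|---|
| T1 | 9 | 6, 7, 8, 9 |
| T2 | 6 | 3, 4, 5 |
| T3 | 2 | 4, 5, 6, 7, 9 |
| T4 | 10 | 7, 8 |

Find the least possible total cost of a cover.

T1, T2 together cover every objective (T1 ∪ T2 = {3, 4, 5, 6, 7, 8, 9}); total cost 9 + 6 = 15.
The greedy pick T3, T2, T1 costs 17; no covering selection beats 15.

15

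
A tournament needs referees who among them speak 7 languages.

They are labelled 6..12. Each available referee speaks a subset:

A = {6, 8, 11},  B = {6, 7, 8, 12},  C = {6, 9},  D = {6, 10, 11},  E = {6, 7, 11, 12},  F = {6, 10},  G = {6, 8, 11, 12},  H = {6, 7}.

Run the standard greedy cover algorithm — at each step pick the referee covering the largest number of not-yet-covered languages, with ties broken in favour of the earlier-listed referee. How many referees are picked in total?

3

Greedy: pick B (covers 4 new) → pick D (covers 2 new) → pick C (covers 1 new). Total picks: 3.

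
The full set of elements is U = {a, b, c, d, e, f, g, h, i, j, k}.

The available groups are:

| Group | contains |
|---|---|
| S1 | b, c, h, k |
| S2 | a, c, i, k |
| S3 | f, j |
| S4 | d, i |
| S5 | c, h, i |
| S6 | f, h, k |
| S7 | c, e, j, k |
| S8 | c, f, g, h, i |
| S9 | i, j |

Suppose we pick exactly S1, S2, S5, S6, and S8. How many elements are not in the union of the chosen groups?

3

Union of S1, S2, S5, S6, S8 = {a, b, c, f, g, h, i, k}.
Not covered: d, e, j — 3 elements.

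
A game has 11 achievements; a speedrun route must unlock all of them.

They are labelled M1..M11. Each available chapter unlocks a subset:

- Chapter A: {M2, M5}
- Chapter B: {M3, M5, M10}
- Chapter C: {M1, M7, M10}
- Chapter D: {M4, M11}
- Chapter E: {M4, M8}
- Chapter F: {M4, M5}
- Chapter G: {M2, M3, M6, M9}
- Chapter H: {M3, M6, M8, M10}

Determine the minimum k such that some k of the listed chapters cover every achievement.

Take {C, D, E, F, G}. Their union is {M1, M2, M3, M4, M5, M6, M7, M8, M9, M10, M11}, which is all 11 achievements.
No 4 of the 8 chapters cover everything (all 70 combinations miss at least one achievement), so 5 is optimal.

5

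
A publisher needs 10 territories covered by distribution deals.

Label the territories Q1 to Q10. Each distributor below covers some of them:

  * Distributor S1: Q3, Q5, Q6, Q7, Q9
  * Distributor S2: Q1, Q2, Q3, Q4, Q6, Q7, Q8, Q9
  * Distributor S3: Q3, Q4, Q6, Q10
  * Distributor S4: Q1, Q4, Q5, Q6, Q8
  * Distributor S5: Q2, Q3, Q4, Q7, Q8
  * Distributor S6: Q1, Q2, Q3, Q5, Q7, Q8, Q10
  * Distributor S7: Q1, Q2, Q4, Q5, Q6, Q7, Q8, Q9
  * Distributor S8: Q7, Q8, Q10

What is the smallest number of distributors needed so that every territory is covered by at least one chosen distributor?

S2 and S6 together: S2 ∪ S6 = {Q1, Q2, Q3, Q4, Q5, Q6, Q7, Q8, Q9, Q10} — every territory is covered.
No single distributor has all 10 territories (the largest, S2, has 8), so 2 is optimal.

2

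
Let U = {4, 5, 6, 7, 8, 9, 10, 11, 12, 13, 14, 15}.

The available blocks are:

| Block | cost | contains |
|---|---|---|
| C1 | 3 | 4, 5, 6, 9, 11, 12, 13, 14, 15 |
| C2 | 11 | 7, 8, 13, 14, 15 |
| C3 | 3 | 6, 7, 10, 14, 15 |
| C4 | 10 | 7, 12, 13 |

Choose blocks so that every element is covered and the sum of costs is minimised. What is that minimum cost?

C1, C2, C3 together cover every element (C1 ∪ C2 ∪ C3 = {4, 5, 6, 7, 8, 9, 10, 11, 12, 13, 14, 15}); total cost 3 + 11 + 3 = 17.
No covering selection has total cost below 17.

17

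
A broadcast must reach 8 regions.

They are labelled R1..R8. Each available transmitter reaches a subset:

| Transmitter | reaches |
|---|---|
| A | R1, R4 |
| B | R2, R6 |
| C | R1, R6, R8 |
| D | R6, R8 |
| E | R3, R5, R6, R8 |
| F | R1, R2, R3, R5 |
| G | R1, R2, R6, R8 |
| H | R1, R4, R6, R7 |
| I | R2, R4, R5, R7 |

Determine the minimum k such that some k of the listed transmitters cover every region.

3

D and F and H together: D ∪ F ∪ H = {R1, R2, R3, R4, R5, R6, R7, R8} — every region is covered.
No 2 of the 9 transmitters cover everything (all 36 combinations miss at least one region), so 3 is optimal.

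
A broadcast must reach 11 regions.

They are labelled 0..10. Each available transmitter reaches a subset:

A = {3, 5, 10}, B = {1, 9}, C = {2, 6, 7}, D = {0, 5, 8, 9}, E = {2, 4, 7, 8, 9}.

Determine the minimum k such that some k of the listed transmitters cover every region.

Take {A, B, C, D, E}. Their union is {0, 1, 2, 3, 4, 5, 6, 7, 8, 9, 10}, which is all 11 regions.
No 4 of the 5 transmitters cover everything (all 5 combinations miss at least one region), so 5 is optimal.

5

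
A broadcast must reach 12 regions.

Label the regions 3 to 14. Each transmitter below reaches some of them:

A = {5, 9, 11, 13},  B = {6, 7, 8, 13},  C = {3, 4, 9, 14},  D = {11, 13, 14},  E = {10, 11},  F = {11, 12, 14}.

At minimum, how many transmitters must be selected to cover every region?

A and B and C and E and F together: A ∪ B ∪ C ∪ E ∪ F = {3, 4, 5, 6, 7, 8, 9, 10, 11, 12, 13, 14} — every region is covered.
No 4 of the 6 transmitters cover everything (all 15 combinations miss at least one region), so 5 is optimal.

5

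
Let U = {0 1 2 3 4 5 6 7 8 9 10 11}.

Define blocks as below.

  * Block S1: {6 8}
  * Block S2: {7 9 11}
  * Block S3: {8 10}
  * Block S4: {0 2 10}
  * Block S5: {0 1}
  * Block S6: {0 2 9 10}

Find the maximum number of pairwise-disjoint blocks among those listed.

S1, S2, S5 are pairwise disjoint (S1={6,8}; S2={7,9,11}; S5={0,1}).
Every remaining block overlaps one of these, and no 4 of the listed blocks are pairwise disjoint, so 3 is the maximum.

3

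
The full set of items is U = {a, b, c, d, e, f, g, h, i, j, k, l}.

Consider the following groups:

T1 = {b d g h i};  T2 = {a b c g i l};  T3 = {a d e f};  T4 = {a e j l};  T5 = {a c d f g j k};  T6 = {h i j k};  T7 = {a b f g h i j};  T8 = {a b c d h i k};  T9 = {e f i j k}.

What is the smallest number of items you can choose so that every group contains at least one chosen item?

The 2 items {a, i} hit every group.
The groups T1, T4 are pairwise disjoint, so any hitting set needs a separate item for each — at least 2. Hence 2 is optimal.

2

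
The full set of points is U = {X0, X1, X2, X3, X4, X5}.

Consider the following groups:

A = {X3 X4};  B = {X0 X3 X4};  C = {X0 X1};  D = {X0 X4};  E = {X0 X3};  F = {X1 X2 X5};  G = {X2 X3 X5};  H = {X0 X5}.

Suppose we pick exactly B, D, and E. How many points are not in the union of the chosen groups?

3

Union of B, D, E = {X0, X3, X4}.
Not covered: X1, X2, X5 — 3 points.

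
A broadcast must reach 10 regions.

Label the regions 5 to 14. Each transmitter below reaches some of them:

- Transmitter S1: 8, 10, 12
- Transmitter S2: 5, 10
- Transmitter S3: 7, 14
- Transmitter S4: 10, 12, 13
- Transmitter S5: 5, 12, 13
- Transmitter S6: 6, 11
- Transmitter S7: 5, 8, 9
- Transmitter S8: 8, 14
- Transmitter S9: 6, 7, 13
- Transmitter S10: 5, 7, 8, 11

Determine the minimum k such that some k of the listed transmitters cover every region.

S3 and S4 and S6 and S7 together: S3 ∪ S4 ∪ S6 ∪ S7 = {5, 6, 7, 8, 9, 10, 11, 12, 13, 14} — every region is covered.
Only S7 contains 9, so S7 is forced; the remaining 7 regions need at least 3 more transmitters (each remaining transmitter adds at most 3) — so at least 4 transmitters are needed, and 4 is optimal.

4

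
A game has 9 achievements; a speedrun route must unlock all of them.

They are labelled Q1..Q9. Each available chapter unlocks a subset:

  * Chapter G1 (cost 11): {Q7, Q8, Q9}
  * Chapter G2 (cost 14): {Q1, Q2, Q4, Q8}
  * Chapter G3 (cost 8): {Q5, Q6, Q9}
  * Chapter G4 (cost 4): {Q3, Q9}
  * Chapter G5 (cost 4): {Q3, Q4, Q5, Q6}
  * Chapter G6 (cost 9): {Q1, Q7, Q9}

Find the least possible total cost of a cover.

27

G2, G5, G6 together cover every achievement (G2 ∪ G5 ∪ G6 = {Q1, Q2, Q3, Q4, Q5, Q6, Q7, Q8, Q9}); total cost 14 + 4 + 9 = 27.
No covering selection has total cost below 27.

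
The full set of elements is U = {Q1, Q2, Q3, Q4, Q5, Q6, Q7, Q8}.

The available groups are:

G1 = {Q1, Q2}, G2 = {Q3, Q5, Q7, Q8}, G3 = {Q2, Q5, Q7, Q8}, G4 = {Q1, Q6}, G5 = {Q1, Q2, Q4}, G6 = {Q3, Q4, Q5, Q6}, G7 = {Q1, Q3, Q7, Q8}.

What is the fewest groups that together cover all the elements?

3

G3 and G4 and G6 together: G3 ∪ G4 ∪ G6 = {Q1, Q2, Q3, Q4, Q5, Q6, Q7, Q8} — every element is covered.
No 2 of the 7 groups cover everything (all 21 combinations miss at least one element), so 3 is optimal.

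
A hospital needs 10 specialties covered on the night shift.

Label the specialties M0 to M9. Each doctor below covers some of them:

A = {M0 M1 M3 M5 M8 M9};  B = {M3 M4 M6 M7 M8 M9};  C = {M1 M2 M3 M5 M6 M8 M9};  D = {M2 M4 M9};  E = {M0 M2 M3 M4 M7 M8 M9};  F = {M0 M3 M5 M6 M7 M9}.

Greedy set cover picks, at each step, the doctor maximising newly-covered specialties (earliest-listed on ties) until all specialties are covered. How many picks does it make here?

2

Greedy: pick C (covers 7 new) → pick E (covers 3 new). Total picks: 2.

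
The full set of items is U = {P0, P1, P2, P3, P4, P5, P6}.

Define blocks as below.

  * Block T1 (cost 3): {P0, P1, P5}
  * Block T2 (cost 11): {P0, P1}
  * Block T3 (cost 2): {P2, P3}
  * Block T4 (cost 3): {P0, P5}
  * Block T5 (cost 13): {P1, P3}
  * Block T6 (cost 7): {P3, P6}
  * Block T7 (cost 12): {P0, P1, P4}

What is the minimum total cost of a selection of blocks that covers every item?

T3, T4, T6, T7 together cover every item (T3 ∪ T4 ∪ T6 ∪ T7 = {P0, P1, P2, P3, P4, P5, P6}); total cost 2 + 3 + 7 + 12 = 24.
No covering selection has total cost below 24.

24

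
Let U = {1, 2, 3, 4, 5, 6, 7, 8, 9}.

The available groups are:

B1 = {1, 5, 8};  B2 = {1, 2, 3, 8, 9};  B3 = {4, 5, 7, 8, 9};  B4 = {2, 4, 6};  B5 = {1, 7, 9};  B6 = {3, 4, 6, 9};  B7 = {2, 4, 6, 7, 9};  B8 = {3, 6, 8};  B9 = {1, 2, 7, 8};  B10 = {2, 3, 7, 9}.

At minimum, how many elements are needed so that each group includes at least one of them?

3

H = {1, 6, 9} meets every group (each contains at least one member of H), and |H| = 3.
No choice of 2 elements meets every group, so 3 is the minimum.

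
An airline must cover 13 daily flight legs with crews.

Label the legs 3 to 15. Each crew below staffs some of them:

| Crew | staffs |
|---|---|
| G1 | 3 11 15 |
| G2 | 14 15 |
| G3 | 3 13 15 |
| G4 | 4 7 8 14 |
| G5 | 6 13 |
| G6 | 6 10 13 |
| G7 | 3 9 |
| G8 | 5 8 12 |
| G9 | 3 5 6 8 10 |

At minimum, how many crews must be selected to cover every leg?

5

G1 and G4 and G6 and G7 and G8 together: G1 ∪ G4 ∪ G6 ∪ G7 ∪ G8 = {3, 4, 5, 6, 7, 8, 9, 10, 11, 12, 13, 14, 15} — every leg is covered.
Only G8 contains 12, so G8 is forced; the remaining 10 legs need at least 4 more crews (each remaining crew adds at most 3) — so at least 5 crews are needed, and 5 is optimal.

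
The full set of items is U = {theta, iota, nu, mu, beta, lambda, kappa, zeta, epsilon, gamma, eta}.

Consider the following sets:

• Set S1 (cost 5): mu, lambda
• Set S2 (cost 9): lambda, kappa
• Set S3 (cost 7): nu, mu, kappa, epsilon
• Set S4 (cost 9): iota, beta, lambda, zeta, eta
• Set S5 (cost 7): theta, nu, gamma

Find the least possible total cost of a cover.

23

S3, S4, S5 together cover every item (S3 ∪ S4 ∪ S5 = {theta, iota, nu, mu, beta, lambda, kappa, zeta, epsilon, gamma, eta}); total cost 7 + 9 + 7 = 23.
No covering selection has total cost below 23.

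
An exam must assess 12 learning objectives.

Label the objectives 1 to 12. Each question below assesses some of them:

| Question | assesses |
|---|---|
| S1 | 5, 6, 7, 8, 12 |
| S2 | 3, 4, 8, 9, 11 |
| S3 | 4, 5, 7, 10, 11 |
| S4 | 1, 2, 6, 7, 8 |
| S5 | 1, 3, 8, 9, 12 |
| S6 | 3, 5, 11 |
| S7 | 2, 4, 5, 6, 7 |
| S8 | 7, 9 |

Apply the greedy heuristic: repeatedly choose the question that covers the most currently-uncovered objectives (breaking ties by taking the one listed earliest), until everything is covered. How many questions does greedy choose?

Greedy: pick S1 (covers 5 new) → pick S2 (covers 4 new) → pick S4 (covers 2 new) → pick S3 (covers 1 new). Total picks: 4.
(The true minimum cover uses only 3 questions, so greedy is not optimal here.)

4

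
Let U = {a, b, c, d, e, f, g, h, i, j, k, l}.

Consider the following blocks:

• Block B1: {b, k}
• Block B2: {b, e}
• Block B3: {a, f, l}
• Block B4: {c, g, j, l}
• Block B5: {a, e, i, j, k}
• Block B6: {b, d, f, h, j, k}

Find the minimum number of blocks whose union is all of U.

3

B4 and B5 and B6 together: B4 ∪ B5 ∪ B6 = {a, b, c, d, e, f, g, h, i, j, k, l} — every point is covered.
Only B4 contains c, so B4 is forced; the remaining 8 points need at least 2 more blocks (each remaining block adds at most 5) — so at least 3 blocks are needed, and 3 is optimal.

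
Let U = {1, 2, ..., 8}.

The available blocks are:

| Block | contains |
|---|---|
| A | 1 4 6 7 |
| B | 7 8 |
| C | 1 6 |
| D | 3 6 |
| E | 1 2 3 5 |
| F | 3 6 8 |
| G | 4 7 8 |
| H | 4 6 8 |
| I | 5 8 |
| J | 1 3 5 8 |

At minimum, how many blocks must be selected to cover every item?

C and E and G together: C ∪ E ∪ G = {1, 2, 3, 4, 5, 6, 7, 8} — every item is covered.
Only E contains 2, so E is forced; the remaining 4 items need at least 2 more blocks (each remaining block adds at most 3) — so at least 3 blocks are needed, and 3 is optimal.

3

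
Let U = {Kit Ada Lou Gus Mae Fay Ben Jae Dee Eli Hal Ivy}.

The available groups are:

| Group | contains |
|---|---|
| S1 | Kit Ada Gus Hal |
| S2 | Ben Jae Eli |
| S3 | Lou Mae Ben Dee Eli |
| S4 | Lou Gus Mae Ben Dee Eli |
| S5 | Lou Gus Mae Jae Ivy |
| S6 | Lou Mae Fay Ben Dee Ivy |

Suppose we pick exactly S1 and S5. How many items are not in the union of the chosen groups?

4

Union of S1, S5 = {Kit, Ada, Lou, Gus, Mae, Jae, Hal, Ivy}.
Not covered: Fay, Ben, Dee, Eli — 4 items.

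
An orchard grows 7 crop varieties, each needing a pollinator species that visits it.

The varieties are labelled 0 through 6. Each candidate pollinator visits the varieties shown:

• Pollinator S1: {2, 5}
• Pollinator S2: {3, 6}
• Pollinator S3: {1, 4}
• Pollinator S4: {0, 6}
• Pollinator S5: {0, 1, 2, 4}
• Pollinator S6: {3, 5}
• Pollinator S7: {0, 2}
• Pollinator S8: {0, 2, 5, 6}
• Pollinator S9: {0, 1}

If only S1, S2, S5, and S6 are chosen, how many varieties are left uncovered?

Union of S1, S2, S5, S6 = {0, 1, 2, 3, 4, 5, 6} — that's every variety, so 0 are uncovered.

0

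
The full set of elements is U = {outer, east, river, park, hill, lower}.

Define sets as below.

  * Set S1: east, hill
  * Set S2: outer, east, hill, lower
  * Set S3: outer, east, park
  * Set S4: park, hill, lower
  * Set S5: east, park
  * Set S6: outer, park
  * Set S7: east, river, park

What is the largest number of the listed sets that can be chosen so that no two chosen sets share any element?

S1, S6 are pairwise disjoint (S1={east,hill}; S6={outer,park}).
Every remaining set overlaps one of these, and no 3 of the listed sets are pairwise disjoint, so 2 is the maximum.

2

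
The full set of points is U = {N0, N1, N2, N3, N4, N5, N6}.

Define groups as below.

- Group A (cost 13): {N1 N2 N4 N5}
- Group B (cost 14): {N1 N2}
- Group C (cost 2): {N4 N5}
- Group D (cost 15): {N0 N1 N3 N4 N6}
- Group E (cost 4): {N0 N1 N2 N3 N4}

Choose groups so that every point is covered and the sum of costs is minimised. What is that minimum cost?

C, D, E together cover every point (C ∪ D ∪ E = {N0, N1, N2, N3, N4, N5, N6}); total cost 2 + 15 + 4 = 21.
No covering selection has total cost below 21.

21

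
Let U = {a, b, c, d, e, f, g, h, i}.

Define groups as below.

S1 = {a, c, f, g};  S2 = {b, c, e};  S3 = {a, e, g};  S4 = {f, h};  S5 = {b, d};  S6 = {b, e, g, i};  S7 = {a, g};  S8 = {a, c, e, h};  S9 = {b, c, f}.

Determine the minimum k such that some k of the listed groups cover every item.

S5 and S6 and S8 and S9 together: S5 ∪ S6 ∪ S8 ∪ S9 = {a, b, c, d, e, f, g, h, i} — every item is covered.
No 3 of the 9 groups cover everything (all 84 combinations miss at least one item), so 4 is optimal.

4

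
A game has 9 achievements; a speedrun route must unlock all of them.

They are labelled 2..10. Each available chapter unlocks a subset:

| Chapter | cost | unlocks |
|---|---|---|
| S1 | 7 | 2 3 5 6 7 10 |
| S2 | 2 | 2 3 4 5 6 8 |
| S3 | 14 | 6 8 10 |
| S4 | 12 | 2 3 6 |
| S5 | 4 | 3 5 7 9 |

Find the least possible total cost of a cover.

13

S1, S2, S5 together cover every achievement (S1 ∪ S2 ∪ S5 = {2, 3, 4, 5, 6, 7, 8, 9, 10}); total cost 7 + 2 + 4 = 13.
No covering selection has total cost below 13.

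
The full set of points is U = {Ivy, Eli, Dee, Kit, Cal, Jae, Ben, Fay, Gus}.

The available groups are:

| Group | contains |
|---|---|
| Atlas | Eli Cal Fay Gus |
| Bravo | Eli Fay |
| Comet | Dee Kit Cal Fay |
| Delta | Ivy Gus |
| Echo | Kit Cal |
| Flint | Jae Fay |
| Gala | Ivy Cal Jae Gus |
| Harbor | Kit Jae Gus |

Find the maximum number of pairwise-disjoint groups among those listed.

Bravo, Delta, Echo are pairwise disjoint (Bravo={Eli,Fay}; Delta={Ivy,Gus}; Echo={Kit,Cal}).
Every remaining group overlaps one of these, and no 4 of the listed groups are pairwise disjoint, so 3 is the maximum.

3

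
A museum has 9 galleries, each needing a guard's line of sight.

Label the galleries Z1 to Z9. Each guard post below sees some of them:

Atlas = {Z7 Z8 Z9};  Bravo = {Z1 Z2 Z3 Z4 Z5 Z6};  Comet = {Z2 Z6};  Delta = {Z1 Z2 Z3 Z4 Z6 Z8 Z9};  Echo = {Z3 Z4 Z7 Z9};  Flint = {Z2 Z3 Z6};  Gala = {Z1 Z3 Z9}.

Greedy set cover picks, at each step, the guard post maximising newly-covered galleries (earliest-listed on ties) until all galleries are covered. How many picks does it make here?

3

Greedy: pick Delta (covers 7 new) → pick Atlas (covers 1 new) → pick Bravo (covers 1 new). Total picks: 3.
(The true minimum cover uses only 2 guard posts, so greedy is not optimal here.)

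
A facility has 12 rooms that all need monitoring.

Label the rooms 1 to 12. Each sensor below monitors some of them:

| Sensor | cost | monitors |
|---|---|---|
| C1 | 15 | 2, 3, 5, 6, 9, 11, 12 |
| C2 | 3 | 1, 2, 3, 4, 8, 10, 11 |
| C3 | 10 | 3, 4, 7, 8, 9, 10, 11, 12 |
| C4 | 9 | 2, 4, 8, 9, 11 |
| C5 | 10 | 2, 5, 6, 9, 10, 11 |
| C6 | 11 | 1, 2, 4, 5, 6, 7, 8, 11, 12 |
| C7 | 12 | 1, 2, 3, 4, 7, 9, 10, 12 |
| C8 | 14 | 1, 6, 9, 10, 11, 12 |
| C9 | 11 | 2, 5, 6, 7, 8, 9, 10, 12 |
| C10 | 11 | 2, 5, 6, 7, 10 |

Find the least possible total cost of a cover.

C2, C9 together cover every room (C2 ∪ C9 = {1, 2, 3, 4, 5, 6, 7, 8, 9, 10, 11, 12}); total cost 3 + 11 = 14.
No covering selection has total cost below 14.

14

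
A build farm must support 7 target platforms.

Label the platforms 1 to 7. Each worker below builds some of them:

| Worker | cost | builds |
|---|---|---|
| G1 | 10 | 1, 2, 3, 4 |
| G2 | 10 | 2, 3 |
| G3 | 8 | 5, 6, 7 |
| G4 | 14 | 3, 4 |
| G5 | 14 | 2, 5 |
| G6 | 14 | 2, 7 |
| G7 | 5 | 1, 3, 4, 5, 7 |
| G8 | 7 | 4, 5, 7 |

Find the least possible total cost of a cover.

G1, G3 together cover every platform (G1 ∪ G3 = {1, 2, 3, 4, 5, 6, 7}); total cost 10 + 8 = 18.
The greedy pick G7, G3, G1 costs 23; no covering selection beats 18.

18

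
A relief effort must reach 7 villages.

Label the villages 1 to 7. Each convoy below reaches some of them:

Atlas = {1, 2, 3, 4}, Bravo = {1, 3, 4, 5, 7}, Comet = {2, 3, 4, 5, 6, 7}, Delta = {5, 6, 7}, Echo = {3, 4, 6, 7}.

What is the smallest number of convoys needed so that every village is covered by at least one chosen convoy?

2

Take {Atlas, Comet}. Their union is {1, 2, 3, 4, 5, 6, 7}, which is all 7 villages.
No single convoy has all 7 villages (the largest, Comet, has 6), so 2 is optimal.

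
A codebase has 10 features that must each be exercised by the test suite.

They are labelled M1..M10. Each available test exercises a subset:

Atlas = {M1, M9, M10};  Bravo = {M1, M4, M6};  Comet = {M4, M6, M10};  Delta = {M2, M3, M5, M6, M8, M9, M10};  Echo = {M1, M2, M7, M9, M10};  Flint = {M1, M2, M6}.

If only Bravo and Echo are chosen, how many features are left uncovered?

3

Union of Bravo, Echo = {M1, M2, M4, M6, M7, M9, M10}.
Not covered: M3, M5, M8 — 3 features.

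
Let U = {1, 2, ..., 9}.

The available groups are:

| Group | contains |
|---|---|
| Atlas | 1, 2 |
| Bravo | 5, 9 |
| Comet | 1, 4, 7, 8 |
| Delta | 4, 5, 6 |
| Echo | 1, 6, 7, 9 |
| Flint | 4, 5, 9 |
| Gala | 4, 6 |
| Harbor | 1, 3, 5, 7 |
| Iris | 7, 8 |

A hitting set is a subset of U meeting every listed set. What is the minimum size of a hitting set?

4

Take H = {2, 4, 7, 9}. Each listed group contains at least one of these, so H is a hitting set of size 4.
The groups Atlas, Bravo, Gala, Iris are pairwise disjoint, so any hitting set needs a separate point for each — at least 4. Hence 4 is optimal.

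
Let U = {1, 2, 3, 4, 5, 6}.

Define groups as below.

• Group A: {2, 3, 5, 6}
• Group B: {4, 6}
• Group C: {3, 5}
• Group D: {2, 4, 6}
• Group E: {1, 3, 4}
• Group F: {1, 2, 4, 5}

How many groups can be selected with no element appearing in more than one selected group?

2

C, D are pairwise disjoint (C={3,5}; D={2,4,6}).
Every remaining group overlaps one of these, and no 3 of the listed groups are pairwise disjoint, so 2 is the maximum.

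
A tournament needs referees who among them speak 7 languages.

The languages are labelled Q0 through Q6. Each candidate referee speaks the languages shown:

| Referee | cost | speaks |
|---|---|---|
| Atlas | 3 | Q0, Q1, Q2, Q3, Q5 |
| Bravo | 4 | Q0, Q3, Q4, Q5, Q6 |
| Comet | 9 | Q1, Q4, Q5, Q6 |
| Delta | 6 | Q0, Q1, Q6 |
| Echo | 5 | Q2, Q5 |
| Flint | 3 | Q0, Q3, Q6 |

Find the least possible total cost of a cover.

7

Atlas, Bravo together cover every language (Atlas ∪ Bravo = {Q0, Q1, Q2, Q3, Q4, Q5, Q6}); total cost 3 + 4 = 7.
No covering selection has total cost below 7.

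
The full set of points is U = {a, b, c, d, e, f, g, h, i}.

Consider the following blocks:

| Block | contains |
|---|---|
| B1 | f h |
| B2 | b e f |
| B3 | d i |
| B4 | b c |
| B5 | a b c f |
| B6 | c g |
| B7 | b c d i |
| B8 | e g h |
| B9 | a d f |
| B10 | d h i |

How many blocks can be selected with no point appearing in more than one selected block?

3

B1, B3, B6 are pairwise disjoint (B1={f,h}; B3={d,i}; B6={c,g}).
Every remaining block overlaps one of these, and no 4 of the listed blocks are pairwise disjoint, so 3 is the maximum.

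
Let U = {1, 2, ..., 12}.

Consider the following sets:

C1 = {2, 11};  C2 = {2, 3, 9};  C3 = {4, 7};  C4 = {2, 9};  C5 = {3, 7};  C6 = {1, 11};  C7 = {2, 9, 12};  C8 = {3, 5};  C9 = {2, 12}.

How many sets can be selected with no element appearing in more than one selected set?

4

C3, C6, C8, C9 are pairwise disjoint (C3={4,7}; C6={1,11}; C8={3,5}; C9={2,12}).
Every remaining set overlaps one of these, and no 5 of the listed sets are pairwise disjoint, so 4 is the maximum.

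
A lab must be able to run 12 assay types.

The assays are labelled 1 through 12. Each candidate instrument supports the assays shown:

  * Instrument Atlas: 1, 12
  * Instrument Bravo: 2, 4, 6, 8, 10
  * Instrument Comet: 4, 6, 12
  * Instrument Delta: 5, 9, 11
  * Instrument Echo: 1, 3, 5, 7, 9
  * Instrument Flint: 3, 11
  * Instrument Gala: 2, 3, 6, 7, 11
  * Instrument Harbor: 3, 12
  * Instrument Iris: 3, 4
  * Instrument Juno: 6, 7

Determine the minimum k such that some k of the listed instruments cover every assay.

4

Take {Bravo, Comet, Echo, Flint}. Their union is {1, 2, 3, 4, 5, 6, 7, 8, 9, 10, 11, 12}, which is all 12 assays.
No 3 of the 10 instruments cover everything (all 120 combinations miss at least one assay), so 4 is optimal.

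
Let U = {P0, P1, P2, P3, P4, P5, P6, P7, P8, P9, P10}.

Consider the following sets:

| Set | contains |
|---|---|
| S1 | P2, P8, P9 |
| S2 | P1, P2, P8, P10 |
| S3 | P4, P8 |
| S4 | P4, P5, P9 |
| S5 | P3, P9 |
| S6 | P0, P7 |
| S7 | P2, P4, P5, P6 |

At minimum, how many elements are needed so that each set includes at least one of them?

4

Take H = {P0, P2, P8, P9}. Each listed set contains at least one of these, so H is a hitting set of size 4.
No choice of 3 elements meets every set, so 4 is the minimum.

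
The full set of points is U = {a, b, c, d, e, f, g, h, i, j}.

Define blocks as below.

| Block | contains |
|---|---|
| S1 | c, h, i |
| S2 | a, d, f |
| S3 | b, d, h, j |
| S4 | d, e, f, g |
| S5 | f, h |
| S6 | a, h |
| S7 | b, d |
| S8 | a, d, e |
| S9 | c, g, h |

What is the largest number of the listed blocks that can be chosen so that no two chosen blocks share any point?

2

S4, S6 are pairwise disjoint (S4={d,e,f,g}; S6={a,h}).
Every remaining block overlaps one of these, and no 3 of the listed blocks are pairwise disjoint, so 2 is the maximum.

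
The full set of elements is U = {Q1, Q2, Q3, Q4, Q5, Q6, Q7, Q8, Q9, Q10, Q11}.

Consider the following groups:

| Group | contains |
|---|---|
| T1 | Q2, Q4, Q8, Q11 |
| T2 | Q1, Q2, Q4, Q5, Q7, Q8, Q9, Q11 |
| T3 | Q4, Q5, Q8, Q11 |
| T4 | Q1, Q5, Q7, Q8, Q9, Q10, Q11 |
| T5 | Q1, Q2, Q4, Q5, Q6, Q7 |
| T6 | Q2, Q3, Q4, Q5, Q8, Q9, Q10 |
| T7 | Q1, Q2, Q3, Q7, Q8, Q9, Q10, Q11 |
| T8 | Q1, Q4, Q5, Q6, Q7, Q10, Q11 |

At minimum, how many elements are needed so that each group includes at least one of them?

Take H = {Q4, Q8}. Each listed group contains at least one of these, so H is a hitting set of size 2.
No single element lies in every group, so at least 2 are needed and 2 is optimal.

2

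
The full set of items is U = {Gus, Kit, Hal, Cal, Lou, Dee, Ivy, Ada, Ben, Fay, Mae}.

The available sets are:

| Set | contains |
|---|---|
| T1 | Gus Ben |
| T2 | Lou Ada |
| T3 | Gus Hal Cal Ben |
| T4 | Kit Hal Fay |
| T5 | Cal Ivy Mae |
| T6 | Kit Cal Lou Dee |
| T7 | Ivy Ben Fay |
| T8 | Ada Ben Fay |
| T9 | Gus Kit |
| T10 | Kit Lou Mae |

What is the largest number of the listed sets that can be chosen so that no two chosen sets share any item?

4

T1, T2, T4, T5 are pairwise disjoint (T1={Gus,Ben}; T2={Lou,Ada}; T4={Kit,Hal,Fay}; T5={Cal,Ivy,Mae}).
Every remaining set overlaps one of these, and no 5 of the listed sets are pairwise disjoint, so 4 is the maximum.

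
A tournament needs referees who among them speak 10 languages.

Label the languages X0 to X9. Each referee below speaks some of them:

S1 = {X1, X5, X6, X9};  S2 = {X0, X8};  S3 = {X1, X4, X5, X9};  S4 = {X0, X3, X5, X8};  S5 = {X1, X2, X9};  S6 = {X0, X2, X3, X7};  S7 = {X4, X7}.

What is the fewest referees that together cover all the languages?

Take {S1, S3, S4, S6}. Their union is {X0, X1, X2, X3, X4, X5, X6, X7, X8, X9}, which is all 10 languages.
No 3 of the 7 referees cover everything (all 35 combinations miss at least one language), so 4 is optimal.

4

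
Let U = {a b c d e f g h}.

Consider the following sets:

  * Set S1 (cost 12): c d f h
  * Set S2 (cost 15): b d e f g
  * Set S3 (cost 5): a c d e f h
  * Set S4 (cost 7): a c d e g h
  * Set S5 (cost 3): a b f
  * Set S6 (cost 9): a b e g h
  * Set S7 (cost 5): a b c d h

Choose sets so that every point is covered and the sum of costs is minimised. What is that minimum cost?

10

S4, S5 together cover every point (S4 ∪ S5 = {a, b, c, d, e, f, g, h}); total cost 7 + 3 = 10.
The greedy pick S3, S5, S4 costs 15; no covering selection beats 10.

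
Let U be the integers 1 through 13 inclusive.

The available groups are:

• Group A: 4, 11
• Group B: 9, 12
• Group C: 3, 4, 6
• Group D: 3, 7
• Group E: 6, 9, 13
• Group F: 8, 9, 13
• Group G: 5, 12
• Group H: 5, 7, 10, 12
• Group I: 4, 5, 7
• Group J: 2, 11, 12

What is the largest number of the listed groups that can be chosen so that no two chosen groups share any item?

4

A, D, E, G are pairwise disjoint (A={4,11}; D={3,7}; E={6,9,13}; G={5,12}).
Every remaining group overlaps one of these, and no 5 of the listed groups are pairwise disjoint, so 4 is the maximum.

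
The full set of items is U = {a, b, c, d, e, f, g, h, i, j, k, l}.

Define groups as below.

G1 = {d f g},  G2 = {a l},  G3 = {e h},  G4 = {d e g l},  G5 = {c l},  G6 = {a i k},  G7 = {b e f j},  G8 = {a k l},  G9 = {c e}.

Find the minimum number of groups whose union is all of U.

5

Take {G1, G3, G5, G6, G7}. Their union is {a, b, c, d, e, f, g, h, i, j, k, l}, which is all 12 items.
Only G3 contains h, so G3 is forced; the remaining 10 items need at least 4 more groups (each remaining group adds at most 3) — so at least 5 groups are needed, and 5 is optimal.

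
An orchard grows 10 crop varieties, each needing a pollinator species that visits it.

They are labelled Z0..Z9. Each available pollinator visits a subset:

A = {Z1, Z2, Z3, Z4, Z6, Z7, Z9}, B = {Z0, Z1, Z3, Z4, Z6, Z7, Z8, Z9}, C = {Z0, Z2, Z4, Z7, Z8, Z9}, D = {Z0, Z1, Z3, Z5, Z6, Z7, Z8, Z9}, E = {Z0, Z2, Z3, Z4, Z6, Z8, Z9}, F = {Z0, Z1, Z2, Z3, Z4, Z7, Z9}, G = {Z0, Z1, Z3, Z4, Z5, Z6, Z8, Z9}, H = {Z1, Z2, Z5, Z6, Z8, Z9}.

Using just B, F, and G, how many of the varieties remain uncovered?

0

Union of B, F, G = {Z0, Z1, Z2, Z3, Z4, Z5, Z6, Z7, Z8, Z9} — that's every variety, so 0 are uncovered.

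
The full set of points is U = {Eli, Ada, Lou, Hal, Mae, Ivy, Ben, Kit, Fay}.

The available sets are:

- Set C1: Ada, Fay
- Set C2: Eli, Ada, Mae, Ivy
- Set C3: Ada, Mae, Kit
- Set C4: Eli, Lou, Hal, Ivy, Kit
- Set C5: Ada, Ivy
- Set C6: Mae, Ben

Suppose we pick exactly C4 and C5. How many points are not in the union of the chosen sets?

Union of C4, C5 = {Eli, Ada, Lou, Hal, Ivy, Kit}.
Not covered: Mae, Ben, Fay — 3 points.

3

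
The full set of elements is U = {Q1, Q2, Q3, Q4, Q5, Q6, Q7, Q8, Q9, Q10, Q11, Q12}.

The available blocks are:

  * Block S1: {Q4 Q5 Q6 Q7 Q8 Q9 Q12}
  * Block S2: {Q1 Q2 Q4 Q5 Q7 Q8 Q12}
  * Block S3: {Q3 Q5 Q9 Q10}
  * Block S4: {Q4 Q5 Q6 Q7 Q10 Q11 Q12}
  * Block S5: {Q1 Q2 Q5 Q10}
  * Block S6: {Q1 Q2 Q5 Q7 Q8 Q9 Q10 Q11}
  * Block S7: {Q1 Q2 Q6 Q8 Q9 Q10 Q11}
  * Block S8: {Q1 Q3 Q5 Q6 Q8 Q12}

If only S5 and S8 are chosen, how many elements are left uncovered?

Union of S5, S8 = {Q1, Q2, Q3, Q5, Q6, Q8, Q10, Q12}.
Not covered: Q4, Q7, Q9, Q11 — 4 elements.

4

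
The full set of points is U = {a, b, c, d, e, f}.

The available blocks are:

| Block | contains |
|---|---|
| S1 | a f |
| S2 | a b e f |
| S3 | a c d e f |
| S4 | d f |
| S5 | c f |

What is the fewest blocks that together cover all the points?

S2 and S3 together: S2 ∪ S3 = {a, b, c, d, e, f} — every point is covered.
No single block has all 6 points (the largest, S3, has 5), so 2 is optimal.

2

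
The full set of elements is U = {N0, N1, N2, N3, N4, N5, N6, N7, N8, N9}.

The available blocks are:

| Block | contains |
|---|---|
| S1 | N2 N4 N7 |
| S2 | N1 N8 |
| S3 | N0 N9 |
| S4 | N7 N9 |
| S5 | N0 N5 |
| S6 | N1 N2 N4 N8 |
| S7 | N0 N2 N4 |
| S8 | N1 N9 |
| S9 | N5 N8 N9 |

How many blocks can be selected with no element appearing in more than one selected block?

S1, S5, S8 are pairwise disjoint (S1={N2,N4,N7}; S5={N0,N5}; S8={N1,N9}).
Every remaining block overlaps one of these, and no 4 of the listed blocks are pairwise disjoint, so 3 is the maximum.

3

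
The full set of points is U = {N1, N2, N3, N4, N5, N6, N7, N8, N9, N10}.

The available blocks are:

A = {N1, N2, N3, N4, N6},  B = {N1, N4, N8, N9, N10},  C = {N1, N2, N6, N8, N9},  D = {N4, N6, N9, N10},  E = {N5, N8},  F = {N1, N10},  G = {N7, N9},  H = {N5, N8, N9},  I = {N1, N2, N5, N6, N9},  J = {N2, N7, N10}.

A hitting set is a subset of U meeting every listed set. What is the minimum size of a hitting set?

T = {N2, N7, N8, N10} meets every block (each contains at least one member of T), and |T| = 4.
No choice of 3 points meets every block, so 4 is the minimum.

4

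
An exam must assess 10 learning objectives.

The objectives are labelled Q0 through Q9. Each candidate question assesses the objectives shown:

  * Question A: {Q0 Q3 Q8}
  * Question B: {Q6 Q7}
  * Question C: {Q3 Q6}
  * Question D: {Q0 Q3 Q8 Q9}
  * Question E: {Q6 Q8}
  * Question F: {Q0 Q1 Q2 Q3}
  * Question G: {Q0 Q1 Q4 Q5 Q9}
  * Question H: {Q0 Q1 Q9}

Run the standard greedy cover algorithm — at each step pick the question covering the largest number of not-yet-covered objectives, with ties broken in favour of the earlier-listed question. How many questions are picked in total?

Greedy: pick G (covers 5 new) → pick A (covers 2 new) → pick B (covers 2 new) → pick F (covers 1 new). Total picks: 4.

4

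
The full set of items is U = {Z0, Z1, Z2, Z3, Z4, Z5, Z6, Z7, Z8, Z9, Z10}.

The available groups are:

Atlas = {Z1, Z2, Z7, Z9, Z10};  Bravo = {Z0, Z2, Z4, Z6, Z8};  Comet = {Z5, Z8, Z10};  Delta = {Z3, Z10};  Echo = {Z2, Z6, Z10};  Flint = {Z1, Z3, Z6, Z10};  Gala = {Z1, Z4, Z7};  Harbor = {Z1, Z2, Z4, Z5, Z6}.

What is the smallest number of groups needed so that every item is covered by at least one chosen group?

4

Take {Atlas, Bravo, Comet, Delta}. Their union is {Z0, Z1, Z2, Z3, Z4, Z5, Z6, Z7, Z8, Z9, Z10}, which is all 11 items.
No 3 of the 8 groups cover everything (all 56 combinations miss at least one item), so 4 is optimal.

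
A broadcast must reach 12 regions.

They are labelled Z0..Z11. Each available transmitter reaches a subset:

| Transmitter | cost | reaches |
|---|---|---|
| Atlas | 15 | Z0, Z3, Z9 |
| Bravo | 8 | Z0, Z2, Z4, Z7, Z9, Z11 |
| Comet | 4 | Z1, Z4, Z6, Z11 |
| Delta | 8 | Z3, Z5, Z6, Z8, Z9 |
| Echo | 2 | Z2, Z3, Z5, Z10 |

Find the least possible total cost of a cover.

Bravo, Comet, Delta, Echo together cover every region (Bravo ∪ Comet ∪ Delta ∪ Echo = {Z0, Z1, Z2, Z3, Z4, Z5, Z6, Z7, Z8, Z9, Z10, Z11}); total cost 8 + 4 + 8 + 2 = 22.
No covering selection has total cost below 22.

22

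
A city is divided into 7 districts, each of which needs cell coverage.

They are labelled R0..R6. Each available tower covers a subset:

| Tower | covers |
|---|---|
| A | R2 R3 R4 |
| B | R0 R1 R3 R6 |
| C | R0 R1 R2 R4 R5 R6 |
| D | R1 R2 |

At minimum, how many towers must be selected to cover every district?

Take {B, C}. Their union is {R0, R1, R2, R3, R4, R5, R6}, which is all 7 districts.
No single tower has all 7 districts (the largest, C, has 6), so 2 is optimal.

2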